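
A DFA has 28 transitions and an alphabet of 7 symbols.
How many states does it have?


Each state has exactly one transition per symbol.
states = transitions / |alphabet| = 28 / 7 = 4

4


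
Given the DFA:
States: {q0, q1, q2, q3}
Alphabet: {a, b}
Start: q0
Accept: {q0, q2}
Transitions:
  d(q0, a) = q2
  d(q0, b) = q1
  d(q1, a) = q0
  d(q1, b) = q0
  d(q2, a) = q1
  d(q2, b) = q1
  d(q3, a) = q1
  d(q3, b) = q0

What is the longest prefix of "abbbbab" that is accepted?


Run the DFA, marking each prefix where the state is accepting:
  "" -> q0 [accept]
  "a" -> q2 [accept]
  "ab" -> q1 [reject]
  "abb" -> q0 [accept]
  "abbb" -> q1 [reject]
  "abbbb" -> q0 [accept]
  "abbbba" -> q2 [accept]
  "abbbbab" -> q1 [reject]

"abbbba"


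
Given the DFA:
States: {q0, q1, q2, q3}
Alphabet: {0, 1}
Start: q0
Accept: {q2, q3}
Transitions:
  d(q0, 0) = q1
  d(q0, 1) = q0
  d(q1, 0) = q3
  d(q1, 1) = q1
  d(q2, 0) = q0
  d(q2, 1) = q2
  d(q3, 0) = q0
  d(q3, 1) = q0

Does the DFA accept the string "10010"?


Trace: q0 -> q0 -> q1 -> q3 -> q0 -> q1
Final state: q1
Accept states: {q2, q3}

No, rejected (final state q1 is not an accept state)


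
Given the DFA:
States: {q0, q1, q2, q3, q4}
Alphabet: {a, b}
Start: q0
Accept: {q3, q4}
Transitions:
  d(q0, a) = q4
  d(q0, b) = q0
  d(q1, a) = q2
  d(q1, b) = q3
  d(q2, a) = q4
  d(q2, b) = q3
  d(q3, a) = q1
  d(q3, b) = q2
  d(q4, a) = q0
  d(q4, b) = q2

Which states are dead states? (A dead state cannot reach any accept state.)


Forward reachability from each state:
  q0 -> reaches accept state q3 (live)
  q1 -> reaches accept state q3 (live)
  q2 -> reaches accept state q3 (live)
  q3 -> reaches accept state q3 (live)
  q4 -> reaches accept state q3 (live)

None (all states can reach an accept state)


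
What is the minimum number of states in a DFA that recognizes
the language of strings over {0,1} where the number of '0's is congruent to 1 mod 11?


States track (count of '0') mod 11.
Need 11 states: one per remainder 0..10; accept = remainder 1.

11


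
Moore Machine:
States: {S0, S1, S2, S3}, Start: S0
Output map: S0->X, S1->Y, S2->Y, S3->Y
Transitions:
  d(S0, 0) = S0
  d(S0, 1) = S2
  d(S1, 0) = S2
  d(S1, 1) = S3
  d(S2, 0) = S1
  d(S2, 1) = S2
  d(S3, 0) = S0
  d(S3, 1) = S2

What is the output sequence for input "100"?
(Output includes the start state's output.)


Start: S0 (output X)
  --1--> S2 (output Y)
  --0--> S1 (output Y)
  --0--> S2 (output Y)

"XYYY"


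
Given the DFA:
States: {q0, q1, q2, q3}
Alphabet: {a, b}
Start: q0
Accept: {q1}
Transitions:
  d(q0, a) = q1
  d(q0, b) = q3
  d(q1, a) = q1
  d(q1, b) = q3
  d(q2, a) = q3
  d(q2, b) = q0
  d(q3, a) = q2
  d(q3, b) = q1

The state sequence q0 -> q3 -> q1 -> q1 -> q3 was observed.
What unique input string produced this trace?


Trace back each transition to find the symbol:
  q0 --[b]--> q3
  q3 --[b]--> q1
  q1 --[a]--> q1
  q1 --[b]--> q3

"bbab"


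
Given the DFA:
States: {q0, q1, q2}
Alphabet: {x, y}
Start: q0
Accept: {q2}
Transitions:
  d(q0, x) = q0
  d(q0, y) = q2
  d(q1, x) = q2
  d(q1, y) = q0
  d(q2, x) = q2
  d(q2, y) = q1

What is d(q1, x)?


Looking up transition d(q1, x)

q2


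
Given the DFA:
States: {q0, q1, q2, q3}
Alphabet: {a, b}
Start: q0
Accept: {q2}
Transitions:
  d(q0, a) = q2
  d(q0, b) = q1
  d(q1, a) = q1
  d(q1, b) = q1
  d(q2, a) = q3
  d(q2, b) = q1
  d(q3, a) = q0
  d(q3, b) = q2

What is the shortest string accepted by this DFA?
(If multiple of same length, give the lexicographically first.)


BFS by string length (lex-first path to each state shown):
  len 0: q0<-""
  len 1: q1<-"b", q2<-"a"
Found accept state at length 1.

"a"


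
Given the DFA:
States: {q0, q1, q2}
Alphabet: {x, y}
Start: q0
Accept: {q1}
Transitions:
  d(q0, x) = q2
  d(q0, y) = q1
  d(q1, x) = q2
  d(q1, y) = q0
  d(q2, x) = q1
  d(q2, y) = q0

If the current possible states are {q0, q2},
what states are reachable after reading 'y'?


Apply transition on 'y' from each current state:
  d(q0, y) = q1
  d(q2, y) = q0

{q0, q1}


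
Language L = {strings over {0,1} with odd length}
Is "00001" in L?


length = 5; 5 mod 2 = 1

Yes, "00001" is in L


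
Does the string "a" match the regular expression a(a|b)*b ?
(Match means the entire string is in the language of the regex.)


|string| = 1; first = 'a'; last = 'a'

No, "a" does not match a(a|b)*b


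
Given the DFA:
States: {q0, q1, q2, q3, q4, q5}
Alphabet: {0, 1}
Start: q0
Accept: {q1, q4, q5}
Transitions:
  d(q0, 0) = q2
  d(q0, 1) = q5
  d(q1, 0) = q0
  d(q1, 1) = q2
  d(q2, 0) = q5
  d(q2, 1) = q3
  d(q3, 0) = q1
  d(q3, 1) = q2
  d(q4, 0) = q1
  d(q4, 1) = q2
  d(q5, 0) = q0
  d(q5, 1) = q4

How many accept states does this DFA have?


Accept states listed: {q1, q4, q5}
Counting: q1(1) q4(2) q5(3)

3


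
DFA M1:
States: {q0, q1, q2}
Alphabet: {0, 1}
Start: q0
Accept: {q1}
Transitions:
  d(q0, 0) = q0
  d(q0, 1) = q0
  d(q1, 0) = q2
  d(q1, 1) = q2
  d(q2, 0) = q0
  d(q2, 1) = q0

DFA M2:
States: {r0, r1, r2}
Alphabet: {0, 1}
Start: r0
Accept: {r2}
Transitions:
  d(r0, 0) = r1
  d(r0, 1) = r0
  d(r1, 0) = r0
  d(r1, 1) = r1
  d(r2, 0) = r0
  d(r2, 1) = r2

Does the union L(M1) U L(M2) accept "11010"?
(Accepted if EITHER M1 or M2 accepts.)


M1: final=q0 accepted=False
M2: final=r0 accepted=False

No, union rejects (neither accepts)


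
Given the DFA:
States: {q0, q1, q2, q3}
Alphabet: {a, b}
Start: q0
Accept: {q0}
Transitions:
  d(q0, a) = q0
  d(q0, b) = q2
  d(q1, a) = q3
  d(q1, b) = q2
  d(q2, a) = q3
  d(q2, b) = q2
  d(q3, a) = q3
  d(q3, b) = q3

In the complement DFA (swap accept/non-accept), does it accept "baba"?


Trace: q0 -> q2 -> q3 -> q3 -> q3
Final: q3
Original accept: {q0}
Complement: q3 is not in original accept

Yes, complement accepts (original rejects)


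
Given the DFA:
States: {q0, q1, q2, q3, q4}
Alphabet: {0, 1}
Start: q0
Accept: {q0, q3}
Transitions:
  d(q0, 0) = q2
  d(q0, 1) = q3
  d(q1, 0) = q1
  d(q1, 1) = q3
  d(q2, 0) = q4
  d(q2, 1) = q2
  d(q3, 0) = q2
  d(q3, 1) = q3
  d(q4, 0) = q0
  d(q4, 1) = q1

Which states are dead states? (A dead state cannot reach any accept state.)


Forward reachability from each state:
  q0 -> reaches accept state q0 (live)
  q1 -> reaches accept state q0 (live)
  q2 -> reaches accept state q0 (live)
  q3 -> reaches accept state q0 (live)
  q4 -> reaches accept state q0 (live)

None (all states can reach an accept state)


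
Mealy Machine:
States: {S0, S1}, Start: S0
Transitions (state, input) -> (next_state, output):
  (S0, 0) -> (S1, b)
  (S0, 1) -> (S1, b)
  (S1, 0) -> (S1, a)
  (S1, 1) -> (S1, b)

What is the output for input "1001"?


Step-by-step:
  (S0, 1) -> (S1, b)
  (S1, 0) -> (S1, a)
  (S1, 0) -> (S1, a)
  (S1, 1) -> (S1, b)

"baab"


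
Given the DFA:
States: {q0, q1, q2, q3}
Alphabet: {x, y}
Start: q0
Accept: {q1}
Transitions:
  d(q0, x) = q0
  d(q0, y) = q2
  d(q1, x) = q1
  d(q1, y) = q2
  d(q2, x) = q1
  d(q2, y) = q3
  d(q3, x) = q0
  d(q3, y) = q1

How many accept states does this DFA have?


Accept states listed: {q1}
Counting: q1(1)

1


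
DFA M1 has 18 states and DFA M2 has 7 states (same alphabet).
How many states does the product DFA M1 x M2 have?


Product construction pairs every M1 state with every M2 state.
18 * 7 = 126

126


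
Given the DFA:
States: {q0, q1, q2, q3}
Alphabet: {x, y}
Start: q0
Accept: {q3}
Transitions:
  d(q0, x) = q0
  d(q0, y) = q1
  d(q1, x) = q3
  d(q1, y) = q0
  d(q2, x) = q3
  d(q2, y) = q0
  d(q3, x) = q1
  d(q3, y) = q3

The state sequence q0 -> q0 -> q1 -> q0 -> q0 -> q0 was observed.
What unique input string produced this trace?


Trace back each transition to find the symbol:
  q0 --[x]--> q0
  q0 --[y]--> q1
  q1 --[y]--> q0
  q0 --[x]--> q0
  q0 --[x]--> q0

"xyyxx"


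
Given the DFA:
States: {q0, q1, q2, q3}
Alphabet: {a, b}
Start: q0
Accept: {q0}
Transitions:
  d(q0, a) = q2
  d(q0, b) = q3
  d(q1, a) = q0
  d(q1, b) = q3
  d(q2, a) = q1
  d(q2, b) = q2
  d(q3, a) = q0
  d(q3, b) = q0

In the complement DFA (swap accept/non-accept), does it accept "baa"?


Trace: q0 -> q3 -> q0 -> q2
Final: q2
Original accept: {q0}
Complement: q2 is not in original accept

Yes, complement accepts (original rejects)


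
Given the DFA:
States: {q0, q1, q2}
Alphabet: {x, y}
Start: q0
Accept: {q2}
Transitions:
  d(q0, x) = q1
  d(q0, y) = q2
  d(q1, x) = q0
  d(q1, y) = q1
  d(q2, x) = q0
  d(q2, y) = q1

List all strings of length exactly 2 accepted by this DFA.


All strings of length 2: 4 total
Accepted: 0

None


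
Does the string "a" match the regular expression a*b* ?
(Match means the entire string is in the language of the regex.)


|string| = 1; first = 'a'; last = 'a'

Yes, "a" matches a*b*


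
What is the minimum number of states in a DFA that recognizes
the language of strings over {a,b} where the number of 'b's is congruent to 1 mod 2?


States track (count of 'b') mod 2.
Need 2 states: one per remainder 0..1; accept = remainder 1.

2


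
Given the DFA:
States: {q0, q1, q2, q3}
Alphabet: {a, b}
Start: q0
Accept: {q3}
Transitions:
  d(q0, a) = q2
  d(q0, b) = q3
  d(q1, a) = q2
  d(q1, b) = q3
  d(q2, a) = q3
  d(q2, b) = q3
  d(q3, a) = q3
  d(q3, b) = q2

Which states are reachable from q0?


BFS from q0:
  layer 0: {q0}
  layer 1: {q2, q3}

{q0, q2, q3}


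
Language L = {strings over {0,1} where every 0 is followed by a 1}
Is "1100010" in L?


'00' present: True; ends with '0': True

No, "1100010" is not in L


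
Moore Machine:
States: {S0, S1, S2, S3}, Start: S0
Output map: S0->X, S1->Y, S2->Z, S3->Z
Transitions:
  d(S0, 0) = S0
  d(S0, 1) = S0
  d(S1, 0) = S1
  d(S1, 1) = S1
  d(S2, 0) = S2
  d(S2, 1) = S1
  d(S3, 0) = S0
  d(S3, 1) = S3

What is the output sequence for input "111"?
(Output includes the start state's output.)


Start: S0 (output X)
  --1--> S0 (output X)
  --1--> S0 (output X)
  --1--> S0 (output X)

"XXXX"


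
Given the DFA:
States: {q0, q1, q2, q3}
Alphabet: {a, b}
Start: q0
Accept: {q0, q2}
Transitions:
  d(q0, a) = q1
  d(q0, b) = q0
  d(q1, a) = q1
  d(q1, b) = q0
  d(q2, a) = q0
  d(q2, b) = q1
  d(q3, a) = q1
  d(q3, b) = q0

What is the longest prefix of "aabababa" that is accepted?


Run the DFA, marking each prefix where the state is accepting:
  "" -> q0 [accept]
  "a" -> q1 [reject]
  "aa" -> q1 [reject]
  "aab" -> q0 [accept]
  "aaba" -> q1 [reject]
  "aabab" -> q0 [accept]
  "aababa" -> q1 [reject]
  "aababab" -> q0 [accept]
  "aabababa" -> q1 [reject]

"aababab"


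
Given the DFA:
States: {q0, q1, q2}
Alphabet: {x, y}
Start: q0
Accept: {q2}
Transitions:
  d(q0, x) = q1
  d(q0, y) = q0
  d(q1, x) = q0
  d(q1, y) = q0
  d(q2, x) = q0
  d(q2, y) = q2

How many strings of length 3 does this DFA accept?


Enumerating all length-3 strings:
  "xxx" -> q1 [reject]
  "xxy" -> q0 [reject]
  "xyx" -> q1 [reject]
  "xyy" -> q0 [reject]
  "yxx" -> q0 [reject]
  "yxy" -> q0 [reject]
  "yyx" -> q1 [reject]
  "yyy" -> q0 [reject]

0 out of 8


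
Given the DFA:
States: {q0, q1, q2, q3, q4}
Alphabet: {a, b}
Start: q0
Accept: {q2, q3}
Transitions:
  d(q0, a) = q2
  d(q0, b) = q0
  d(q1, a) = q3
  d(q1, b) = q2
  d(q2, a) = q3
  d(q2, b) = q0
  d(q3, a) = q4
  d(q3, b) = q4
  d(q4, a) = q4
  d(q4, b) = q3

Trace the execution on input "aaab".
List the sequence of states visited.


Input: aaab
d(q0, a) = q2
d(q2, a) = q3
d(q3, a) = q4
d(q4, b) = q3


q0 -> q2 -> q3 -> q4 -> q3


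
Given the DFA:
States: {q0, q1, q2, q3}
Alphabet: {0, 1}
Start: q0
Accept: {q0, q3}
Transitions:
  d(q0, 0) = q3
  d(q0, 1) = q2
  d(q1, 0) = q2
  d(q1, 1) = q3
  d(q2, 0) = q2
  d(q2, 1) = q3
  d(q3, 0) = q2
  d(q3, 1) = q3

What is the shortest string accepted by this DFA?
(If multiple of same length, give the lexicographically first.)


BFS by string length (lex-first path to each state shown):
  len 0: q0<-""
Found accept state at length 0.

"" (empty string)


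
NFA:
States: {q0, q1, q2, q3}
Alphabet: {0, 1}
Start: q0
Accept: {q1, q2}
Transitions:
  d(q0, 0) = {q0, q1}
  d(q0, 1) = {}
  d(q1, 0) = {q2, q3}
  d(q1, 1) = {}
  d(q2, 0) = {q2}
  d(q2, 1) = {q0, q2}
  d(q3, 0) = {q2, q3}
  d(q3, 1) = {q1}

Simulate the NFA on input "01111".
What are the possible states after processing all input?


Start: {q0}
  --0--> {q0, q1}
  --1--> {}
  --1--> {}
  --1--> {}
  --1--> {}

{} (empty set, no valid transitions)


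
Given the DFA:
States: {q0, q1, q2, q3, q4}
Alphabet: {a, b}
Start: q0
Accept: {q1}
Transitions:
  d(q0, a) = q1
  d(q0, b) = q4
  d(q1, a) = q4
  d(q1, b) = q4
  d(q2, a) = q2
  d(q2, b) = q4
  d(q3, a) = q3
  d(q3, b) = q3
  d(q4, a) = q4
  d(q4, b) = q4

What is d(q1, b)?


Looking up transition d(q1, b)

q4


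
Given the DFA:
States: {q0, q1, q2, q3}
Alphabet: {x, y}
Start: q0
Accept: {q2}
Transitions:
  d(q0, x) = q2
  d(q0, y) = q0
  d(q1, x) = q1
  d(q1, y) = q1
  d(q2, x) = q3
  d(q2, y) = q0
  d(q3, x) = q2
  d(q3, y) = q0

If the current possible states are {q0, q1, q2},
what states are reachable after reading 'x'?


Apply transition on 'x' from each current state:
  d(q0, x) = q2
  d(q1, x) = q1
  d(q2, x) = q3

{q1, q2, q3}


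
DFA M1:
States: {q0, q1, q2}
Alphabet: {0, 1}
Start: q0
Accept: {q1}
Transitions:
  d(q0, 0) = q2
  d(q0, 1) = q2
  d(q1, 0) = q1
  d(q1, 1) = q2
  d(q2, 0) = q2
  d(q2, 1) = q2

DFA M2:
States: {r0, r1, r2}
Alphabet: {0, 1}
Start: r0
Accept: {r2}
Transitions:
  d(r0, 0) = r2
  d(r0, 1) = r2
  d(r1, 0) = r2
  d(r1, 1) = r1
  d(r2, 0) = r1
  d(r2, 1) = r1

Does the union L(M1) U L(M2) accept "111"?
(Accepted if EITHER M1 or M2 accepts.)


M1: final=q2 accepted=False
M2: final=r1 accepted=False

No, union rejects (neither accepts)


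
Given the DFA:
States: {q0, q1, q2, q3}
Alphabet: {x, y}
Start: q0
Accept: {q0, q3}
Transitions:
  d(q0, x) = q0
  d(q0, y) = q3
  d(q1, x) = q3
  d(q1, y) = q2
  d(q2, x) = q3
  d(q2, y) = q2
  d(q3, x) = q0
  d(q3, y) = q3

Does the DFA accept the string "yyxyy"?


Trace: q0 -> q3 -> q3 -> q0 -> q3 -> q3
Final state: q3
Accept states: {q0, q3}

Yes, accepted (final state q3 is an accept state)


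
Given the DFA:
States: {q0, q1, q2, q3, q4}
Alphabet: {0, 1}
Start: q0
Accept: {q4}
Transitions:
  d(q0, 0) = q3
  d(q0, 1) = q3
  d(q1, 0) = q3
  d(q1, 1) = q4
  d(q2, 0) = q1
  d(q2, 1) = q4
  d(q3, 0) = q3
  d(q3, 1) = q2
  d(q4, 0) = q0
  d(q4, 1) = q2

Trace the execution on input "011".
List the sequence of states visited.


Input: 011
d(q0, 0) = q3
d(q3, 1) = q2
d(q2, 1) = q4


q0 -> q3 -> q2 -> q4


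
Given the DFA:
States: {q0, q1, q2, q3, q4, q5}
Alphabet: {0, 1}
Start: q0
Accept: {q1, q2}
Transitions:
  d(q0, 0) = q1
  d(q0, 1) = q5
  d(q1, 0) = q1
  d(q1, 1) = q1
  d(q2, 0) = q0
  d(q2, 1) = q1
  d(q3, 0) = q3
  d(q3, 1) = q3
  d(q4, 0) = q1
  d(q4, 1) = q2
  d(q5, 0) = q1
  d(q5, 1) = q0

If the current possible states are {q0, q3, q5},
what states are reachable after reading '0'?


Apply transition on '0' from each current state:
  d(q0, 0) = q1
  d(q3, 0) = q3
  d(q5, 0) = q1

{q1, q3}


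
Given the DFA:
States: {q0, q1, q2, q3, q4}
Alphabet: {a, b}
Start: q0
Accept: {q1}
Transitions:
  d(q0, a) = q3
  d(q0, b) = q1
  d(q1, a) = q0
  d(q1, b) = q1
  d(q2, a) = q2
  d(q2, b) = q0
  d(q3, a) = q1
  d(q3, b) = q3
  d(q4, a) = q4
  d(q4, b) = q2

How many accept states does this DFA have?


Accept states listed: {q1}
Counting: q1(1)

1


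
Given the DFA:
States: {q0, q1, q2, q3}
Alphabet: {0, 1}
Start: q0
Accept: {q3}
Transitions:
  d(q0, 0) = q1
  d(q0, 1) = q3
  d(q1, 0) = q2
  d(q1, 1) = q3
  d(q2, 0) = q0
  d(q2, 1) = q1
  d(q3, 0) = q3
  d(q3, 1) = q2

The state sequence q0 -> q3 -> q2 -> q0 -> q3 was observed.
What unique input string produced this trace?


Trace back each transition to find the symbol:
  q0 --[1]--> q3
  q3 --[1]--> q2
  q2 --[0]--> q0
  q0 --[1]--> q3

"1101"


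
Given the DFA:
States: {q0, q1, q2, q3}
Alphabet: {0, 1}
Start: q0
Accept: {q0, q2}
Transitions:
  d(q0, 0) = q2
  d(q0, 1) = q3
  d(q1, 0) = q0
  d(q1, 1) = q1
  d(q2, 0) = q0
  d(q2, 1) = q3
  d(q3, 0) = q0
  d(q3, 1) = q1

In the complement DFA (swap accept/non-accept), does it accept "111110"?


Trace: q0 -> q3 -> q1 -> q1 -> q1 -> q1 -> q0
Final: q0
Original accept: {q0, q2}
Complement: q0 is in original accept

No, complement rejects (original accepts)


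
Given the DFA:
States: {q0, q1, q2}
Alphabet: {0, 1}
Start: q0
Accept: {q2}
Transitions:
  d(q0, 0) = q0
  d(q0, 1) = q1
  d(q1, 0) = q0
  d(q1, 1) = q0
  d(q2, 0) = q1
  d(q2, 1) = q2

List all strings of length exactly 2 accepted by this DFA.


All strings of length 2: 4 total
Accepted: 0

None


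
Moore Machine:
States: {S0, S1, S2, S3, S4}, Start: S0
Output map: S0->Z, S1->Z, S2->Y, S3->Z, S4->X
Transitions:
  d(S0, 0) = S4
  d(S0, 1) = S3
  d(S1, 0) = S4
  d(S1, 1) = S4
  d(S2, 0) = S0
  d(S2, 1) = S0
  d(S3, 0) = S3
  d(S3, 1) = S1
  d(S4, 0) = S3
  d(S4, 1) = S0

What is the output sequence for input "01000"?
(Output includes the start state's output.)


Start: S0 (output Z)
  --0--> S4 (output X)
  --1--> S0 (output Z)
  --0--> S4 (output X)
  --0--> S3 (output Z)
  --0--> S3 (output Z)

"ZXZXZZ"


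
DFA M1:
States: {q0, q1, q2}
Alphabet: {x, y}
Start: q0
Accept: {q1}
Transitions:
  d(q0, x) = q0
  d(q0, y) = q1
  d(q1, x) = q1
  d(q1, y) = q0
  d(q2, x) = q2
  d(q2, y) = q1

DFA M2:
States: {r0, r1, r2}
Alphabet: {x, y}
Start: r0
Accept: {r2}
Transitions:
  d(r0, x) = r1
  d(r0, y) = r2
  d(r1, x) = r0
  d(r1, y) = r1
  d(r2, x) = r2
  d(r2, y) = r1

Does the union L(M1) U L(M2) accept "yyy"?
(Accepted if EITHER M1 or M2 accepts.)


M1: final=q1 accepted=True
M2: final=r1 accepted=False

Yes, union accepts


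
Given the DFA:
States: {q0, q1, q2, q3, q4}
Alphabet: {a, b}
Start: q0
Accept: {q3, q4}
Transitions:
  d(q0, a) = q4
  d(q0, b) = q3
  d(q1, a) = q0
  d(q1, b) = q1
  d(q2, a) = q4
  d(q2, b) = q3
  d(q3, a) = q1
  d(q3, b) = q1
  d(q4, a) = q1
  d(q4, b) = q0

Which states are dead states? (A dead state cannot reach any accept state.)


Forward reachability from each state:
  q0 -> reaches accept state q3 (live)
  q1 -> reaches accept state q3 (live)
  q2 -> reaches accept state q3 (live)
  q3 -> reaches accept state q3 (live)
  q4 -> reaches accept state q3 (live)

None (all states can reach an accept state)


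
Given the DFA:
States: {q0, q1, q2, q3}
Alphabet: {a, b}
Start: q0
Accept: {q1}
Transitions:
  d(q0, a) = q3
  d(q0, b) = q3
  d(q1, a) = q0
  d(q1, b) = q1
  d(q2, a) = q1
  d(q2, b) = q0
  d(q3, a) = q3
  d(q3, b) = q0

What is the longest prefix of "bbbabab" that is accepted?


Run the DFA, marking each prefix where the state is accepting:
  "" -> q0 [reject]
  "b" -> q3 [reject]
  "bb" -> q0 [reject]
  "bbb" -> q3 [reject]
  "bbba" -> q3 [reject]
  "bbbab" -> q0 [reject]
  "bbbaba" -> q3 [reject]
  "bbbabab" -> q0 [reject]

No prefix is accepted


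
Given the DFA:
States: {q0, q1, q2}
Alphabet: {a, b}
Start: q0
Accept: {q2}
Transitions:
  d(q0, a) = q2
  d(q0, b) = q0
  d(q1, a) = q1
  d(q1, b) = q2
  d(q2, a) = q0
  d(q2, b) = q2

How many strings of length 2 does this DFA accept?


Enumerating all length-2 strings:
  "aa" -> q0 [reject]
  "ab" -> q2 [accept]
  "ba" -> q2 [accept]
  "bb" -> q0 [reject]

2 out of 4


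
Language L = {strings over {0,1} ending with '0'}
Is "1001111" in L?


last symbol = '1'

No, "1001111" is not in L


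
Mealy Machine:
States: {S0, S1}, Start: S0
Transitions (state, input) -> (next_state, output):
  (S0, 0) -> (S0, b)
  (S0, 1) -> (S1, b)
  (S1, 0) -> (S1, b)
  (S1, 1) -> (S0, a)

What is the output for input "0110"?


Step-by-step:
  (S0, 0) -> (S0, b)
  (S0, 1) -> (S1, b)
  (S1, 1) -> (S0, a)
  (S0, 0) -> (S0, b)

"bbab"


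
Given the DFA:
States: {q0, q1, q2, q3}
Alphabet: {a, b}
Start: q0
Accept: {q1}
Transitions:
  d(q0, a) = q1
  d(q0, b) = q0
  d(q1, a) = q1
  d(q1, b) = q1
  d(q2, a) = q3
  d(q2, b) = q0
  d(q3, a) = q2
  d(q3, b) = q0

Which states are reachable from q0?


BFS from q0:
  layer 0: {q0}
  layer 1: {q1}

{q0, q1}


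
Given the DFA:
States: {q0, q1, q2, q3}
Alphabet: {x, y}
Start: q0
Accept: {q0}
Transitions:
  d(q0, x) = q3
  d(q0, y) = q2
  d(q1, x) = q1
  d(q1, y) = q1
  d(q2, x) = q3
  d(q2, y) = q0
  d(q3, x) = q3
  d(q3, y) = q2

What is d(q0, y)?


Looking up transition d(q0, y)

q2


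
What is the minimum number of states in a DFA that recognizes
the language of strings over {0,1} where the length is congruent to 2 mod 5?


States track (length) mod 5.
Need 5 states: one per remainder 0..4; accept = remainder 2.

5


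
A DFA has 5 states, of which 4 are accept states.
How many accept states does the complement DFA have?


Complement swaps accept and non-accept states.
5 - 4 = 1

1


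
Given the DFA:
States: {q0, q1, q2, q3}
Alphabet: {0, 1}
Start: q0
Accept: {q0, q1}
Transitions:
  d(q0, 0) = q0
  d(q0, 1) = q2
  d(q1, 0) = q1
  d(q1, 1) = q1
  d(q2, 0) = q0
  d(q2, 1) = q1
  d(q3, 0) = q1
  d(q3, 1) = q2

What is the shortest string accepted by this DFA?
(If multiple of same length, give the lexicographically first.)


BFS by string length (lex-first path to each state shown):
  len 0: q0<-""
Found accept state at length 0.

"" (empty string)


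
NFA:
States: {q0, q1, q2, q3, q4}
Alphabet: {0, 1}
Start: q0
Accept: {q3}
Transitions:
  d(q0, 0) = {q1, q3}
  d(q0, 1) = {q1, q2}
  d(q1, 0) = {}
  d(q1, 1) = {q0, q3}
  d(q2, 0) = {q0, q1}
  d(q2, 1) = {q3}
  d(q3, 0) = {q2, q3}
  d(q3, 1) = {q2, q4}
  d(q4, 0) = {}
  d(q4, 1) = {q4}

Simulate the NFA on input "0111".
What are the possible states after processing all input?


Start: {q0}
  --0--> {q1, q3}
  --1--> {q0, q2, q3, q4}
  --1--> {q1, q2, q3, q4}
  --1--> {q0, q2, q3, q4}

{q0, q2, q3, q4}


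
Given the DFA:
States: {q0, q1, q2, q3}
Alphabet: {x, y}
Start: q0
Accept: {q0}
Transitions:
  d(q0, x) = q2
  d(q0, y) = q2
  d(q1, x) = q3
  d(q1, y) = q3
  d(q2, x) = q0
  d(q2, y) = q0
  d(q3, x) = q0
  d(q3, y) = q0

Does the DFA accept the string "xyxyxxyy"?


Trace: q0 -> q2 -> q0 -> q2 -> q0 -> q2 -> q0 -> q2 -> q0
Final state: q0
Accept states: {q0}

Yes, accepted (final state q0 is an accept state)


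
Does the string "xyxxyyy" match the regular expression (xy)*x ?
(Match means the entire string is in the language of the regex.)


|string| = 7; first = 'x'; last = 'y'

No, "xyxxyyy" does not match (xy)*x


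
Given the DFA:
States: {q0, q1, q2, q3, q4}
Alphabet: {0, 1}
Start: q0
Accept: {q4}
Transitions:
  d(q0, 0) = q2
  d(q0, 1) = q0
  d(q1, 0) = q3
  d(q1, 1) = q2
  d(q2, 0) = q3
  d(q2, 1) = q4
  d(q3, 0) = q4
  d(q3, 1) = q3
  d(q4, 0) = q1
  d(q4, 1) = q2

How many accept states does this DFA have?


Accept states listed: {q4}
Counting: q4(1)

1


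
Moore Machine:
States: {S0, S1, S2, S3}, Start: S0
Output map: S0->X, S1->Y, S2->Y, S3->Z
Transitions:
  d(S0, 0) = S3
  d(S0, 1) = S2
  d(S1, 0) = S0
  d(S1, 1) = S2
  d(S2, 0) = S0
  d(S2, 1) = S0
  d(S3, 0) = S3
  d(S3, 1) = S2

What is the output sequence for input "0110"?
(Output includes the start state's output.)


Start: S0 (output X)
  --0--> S3 (output Z)
  --1--> S2 (output Y)
  --1--> S0 (output X)
  --0--> S3 (output Z)

"XZYXZ"


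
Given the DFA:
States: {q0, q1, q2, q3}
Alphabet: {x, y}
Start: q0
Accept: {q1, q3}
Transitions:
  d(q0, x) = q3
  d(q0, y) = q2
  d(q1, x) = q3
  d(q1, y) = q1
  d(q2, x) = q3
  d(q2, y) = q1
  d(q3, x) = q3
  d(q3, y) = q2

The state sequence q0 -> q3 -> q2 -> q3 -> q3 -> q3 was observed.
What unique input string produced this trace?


Trace back each transition to find the symbol:
  q0 --[x]--> q3
  q3 --[y]--> q2
  q2 --[x]--> q3
  q3 --[x]--> q3
  q3 --[x]--> q3

"xyxxx"


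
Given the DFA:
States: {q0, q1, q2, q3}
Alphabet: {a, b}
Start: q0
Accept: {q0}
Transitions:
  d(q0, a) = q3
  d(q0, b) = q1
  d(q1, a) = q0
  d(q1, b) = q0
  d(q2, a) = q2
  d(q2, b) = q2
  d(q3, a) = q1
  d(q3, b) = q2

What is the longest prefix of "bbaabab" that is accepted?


Run the DFA, marking each prefix where the state is accepting:
  "" -> q0 [accept]
  "b" -> q1 [reject]
  "bb" -> q0 [accept]
  "bba" -> q3 [reject]
  "bbaa" -> q1 [reject]
  "bbaab" -> q0 [accept]
  "bbaaba" -> q3 [reject]
  "bbaabab" -> q2 [reject]

"bbaab"


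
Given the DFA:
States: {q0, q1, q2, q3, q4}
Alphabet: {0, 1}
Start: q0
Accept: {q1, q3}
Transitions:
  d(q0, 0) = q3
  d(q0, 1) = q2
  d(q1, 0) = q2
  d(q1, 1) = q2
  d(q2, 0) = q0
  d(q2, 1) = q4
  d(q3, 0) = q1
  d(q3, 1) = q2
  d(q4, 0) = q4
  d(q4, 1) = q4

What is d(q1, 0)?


Looking up transition d(q1, 0)

q2


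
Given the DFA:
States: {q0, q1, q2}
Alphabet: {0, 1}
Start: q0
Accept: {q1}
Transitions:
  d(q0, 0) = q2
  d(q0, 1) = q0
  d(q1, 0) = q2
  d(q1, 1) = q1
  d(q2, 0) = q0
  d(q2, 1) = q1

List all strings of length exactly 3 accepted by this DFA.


All strings of length 3: 8 total
Accepted: 2

"011", "101"


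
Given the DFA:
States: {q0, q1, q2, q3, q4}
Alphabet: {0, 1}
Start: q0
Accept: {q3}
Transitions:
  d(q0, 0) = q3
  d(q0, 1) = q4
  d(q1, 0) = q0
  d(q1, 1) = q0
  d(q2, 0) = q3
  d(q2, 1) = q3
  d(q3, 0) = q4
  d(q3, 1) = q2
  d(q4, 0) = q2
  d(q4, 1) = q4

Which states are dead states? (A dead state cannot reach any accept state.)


Forward reachability from each state:
  q0 -> reaches accept state q3 (live)
  q1 -> reaches accept state q3 (live)
  q2 -> reaches accept state q3 (live)
  q3 -> reaches accept state q3 (live)
  q4 -> reaches accept state q3 (live)

None (all states can reach an accept state)


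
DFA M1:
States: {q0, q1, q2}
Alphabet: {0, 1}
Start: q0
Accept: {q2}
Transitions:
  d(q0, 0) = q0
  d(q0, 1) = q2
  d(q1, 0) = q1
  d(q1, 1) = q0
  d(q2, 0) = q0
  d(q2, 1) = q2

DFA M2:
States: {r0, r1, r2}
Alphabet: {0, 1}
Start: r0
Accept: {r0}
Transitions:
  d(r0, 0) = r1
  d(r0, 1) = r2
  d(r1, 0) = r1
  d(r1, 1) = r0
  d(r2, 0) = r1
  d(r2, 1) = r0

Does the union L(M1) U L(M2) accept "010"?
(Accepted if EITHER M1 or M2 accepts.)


M1: final=q0 accepted=False
M2: final=r1 accepted=False

No, union rejects (neither accepts)


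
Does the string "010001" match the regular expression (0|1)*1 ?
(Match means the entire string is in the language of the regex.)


|string| = 6; first = '0'; last = '1'

Yes, "010001" matches (0|1)*1


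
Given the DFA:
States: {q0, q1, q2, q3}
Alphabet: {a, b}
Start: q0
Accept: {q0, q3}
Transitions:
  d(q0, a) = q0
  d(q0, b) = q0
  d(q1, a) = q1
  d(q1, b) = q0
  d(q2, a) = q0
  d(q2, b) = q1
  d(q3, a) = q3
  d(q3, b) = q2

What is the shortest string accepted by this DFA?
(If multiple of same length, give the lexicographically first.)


BFS by string length (lex-first path to each state shown):
  len 0: q0<-""
Found accept state at length 0.

"" (empty string)


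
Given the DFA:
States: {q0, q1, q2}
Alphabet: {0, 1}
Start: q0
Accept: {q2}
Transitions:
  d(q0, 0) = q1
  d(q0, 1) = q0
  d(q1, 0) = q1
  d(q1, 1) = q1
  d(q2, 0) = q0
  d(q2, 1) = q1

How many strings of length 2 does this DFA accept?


Enumerating all length-2 strings:
  "00" -> q1 [reject]
  "01" -> q1 [reject]
  "10" -> q1 [reject]
  "11" -> q0 [reject]

0 out of 4


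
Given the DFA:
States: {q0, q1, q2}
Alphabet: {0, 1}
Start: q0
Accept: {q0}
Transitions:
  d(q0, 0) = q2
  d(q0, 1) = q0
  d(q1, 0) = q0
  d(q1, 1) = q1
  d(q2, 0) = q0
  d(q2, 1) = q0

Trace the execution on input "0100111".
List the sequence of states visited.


Input: 0100111
d(q0, 0) = q2
d(q2, 1) = q0
d(q0, 0) = q2
d(q2, 0) = q0
d(q0, 1) = q0
d(q0, 1) = q0
d(q0, 1) = q0


q0 -> q2 -> q0 -> q2 -> q0 -> q0 -> q0 -> q0


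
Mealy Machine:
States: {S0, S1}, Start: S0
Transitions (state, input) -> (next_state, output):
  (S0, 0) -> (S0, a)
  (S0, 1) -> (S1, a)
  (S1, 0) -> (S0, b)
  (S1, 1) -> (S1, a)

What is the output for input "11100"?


Step-by-step:
  (S0, 1) -> (S1, a)
  (S1, 1) -> (S1, a)
  (S1, 1) -> (S1, a)
  (S1, 0) -> (S0, b)
  (S0, 0) -> (S0, a)

"aaaba"


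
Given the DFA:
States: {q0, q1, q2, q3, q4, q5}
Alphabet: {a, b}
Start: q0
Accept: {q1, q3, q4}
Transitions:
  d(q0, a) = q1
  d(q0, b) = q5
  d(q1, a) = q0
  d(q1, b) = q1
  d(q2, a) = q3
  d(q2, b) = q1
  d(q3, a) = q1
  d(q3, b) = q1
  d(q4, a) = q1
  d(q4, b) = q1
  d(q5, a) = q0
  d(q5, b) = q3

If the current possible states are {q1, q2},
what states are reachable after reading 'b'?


Apply transition on 'b' from each current state:
  d(q1, b) = q1
  d(q2, b) = q1

{q1}


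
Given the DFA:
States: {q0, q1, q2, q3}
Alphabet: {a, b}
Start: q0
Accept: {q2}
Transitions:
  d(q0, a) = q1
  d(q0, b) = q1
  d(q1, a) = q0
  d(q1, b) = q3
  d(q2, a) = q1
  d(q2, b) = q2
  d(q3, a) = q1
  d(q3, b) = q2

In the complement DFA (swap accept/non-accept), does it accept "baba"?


Trace: q0 -> q1 -> q0 -> q1 -> q0
Final: q0
Original accept: {q2}
Complement: q0 is not in original accept

Yes, complement accepts (original rejects)


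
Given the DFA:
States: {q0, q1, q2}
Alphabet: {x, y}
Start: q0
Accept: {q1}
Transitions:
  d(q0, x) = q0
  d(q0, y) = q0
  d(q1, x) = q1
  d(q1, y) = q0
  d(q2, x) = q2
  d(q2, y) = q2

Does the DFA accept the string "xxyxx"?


Trace: q0 -> q0 -> q0 -> q0 -> q0 -> q0
Final state: q0
Accept states: {q1}

No, rejected (final state q0 is not an accept state)


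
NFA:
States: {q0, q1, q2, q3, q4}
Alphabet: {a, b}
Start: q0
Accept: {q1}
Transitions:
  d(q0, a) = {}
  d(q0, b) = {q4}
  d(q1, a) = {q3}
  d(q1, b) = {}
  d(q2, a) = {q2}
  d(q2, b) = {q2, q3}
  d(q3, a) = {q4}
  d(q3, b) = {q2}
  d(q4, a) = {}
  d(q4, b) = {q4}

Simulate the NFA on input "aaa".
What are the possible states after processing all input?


Start: {q0}
  --a--> {}
  --a--> {}
  --a--> {}

{} (empty set, no valid transitions)


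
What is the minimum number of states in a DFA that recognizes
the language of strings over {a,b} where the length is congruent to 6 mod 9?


States track (length) mod 9.
Need 9 states: one per remainder 0..8; accept = remainder 6.

9


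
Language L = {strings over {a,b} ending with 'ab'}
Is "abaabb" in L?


last two symbols = 'bb'

No, "abaabb" is not in L


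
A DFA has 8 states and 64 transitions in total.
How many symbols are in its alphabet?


Each state has exactly one transition per symbol.
|alphabet| = transitions / states = 64 / 8 = 8

8


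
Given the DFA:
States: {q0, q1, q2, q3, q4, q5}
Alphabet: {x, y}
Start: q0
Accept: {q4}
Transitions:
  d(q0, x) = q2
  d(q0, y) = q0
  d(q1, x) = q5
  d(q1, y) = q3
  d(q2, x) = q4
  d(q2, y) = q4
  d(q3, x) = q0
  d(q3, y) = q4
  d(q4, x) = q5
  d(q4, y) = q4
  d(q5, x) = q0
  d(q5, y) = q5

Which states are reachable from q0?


BFS from q0:
  layer 0: {q0}
  layer 1: {q2}
  layer 2: {q4}
  layer 3: {q5}

{q0, q2, q4, q5}


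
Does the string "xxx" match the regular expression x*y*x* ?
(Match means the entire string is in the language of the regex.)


|string| = 3; first = 'x'; last = 'x'

Yes, "xxx" matches x*y*x*


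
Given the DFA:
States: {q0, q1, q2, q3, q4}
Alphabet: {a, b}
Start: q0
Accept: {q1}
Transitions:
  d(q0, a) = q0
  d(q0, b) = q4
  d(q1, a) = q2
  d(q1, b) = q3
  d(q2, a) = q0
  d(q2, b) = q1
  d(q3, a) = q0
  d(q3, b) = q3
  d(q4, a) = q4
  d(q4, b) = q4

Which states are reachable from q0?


BFS from q0:
  layer 0: {q0}
  layer 1: {q4}

{q0, q4}


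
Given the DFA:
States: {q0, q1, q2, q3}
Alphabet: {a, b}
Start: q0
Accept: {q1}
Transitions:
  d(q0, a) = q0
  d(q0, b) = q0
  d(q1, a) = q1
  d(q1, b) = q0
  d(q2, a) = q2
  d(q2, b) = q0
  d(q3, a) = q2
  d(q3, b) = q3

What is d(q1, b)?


Looking up transition d(q1, b)

q0


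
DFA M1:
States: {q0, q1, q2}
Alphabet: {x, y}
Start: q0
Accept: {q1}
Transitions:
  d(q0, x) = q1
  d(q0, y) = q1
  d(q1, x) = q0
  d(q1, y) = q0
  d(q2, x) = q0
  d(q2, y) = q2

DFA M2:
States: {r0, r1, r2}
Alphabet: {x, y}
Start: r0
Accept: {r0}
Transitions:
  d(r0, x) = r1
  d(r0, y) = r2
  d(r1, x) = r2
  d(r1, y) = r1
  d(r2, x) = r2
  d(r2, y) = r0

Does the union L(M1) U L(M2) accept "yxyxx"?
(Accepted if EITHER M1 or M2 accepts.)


M1: final=q1 accepted=True
M2: final=r2 accepted=False

Yes, union accepts


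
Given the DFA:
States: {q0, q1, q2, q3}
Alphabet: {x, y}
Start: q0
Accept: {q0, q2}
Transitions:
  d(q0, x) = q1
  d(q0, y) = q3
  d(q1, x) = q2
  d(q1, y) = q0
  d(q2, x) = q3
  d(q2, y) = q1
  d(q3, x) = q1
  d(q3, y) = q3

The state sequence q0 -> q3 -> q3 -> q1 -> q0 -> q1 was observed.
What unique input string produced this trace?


Trace back each transition to find the symbol:
  q0 --[y]--> q3
  q3 --[y]--> q3
  q3 --[x]--> q1
  q1 --[y]--> q0
  q0 --[x]--> q1

"yyxyx"


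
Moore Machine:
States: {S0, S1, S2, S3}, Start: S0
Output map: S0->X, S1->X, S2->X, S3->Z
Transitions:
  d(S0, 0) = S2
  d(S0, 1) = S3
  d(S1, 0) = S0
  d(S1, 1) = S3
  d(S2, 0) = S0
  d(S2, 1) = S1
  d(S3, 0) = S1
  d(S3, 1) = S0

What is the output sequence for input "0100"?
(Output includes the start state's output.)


Start: S0 (output X)
  --0--> S2 (output X)
  --1--> S1 (output X)
  --0--> S0 (output X)
  --0--> S2 (output X)

"XXXXX"


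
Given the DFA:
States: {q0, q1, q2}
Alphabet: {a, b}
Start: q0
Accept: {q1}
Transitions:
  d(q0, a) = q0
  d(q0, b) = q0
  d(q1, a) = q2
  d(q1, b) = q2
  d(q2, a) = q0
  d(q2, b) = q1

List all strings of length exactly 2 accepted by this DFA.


All strings of length 2: 4 total
Accepted: 0

None


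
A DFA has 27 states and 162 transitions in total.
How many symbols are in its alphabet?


Each state has exactly one transition per symbol.
|alphabet| = transitions / states = 162 / 27 = 6

6


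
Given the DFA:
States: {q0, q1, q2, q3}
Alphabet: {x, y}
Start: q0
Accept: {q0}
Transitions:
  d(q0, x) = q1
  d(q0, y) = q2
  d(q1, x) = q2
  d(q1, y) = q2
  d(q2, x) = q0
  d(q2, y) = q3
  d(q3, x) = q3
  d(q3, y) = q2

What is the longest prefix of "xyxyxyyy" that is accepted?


Run the DFA, marking each prefix where the state is accepting:
  "" -> q0 [accept]
  "x" -> q1 [reject]
  "xy" -> q2 [reject]
  "xyx" -> q0 [accept]
  "xyxy" -> q2 [reject]
  "xyxyx" -> q0 [accept]
  "xyxyxy" -> q2 [reject]
  "xyxyxyy" -> q3 [reject]
  "xyxyxyyy" -> q2 [reject]

"xyxyx"


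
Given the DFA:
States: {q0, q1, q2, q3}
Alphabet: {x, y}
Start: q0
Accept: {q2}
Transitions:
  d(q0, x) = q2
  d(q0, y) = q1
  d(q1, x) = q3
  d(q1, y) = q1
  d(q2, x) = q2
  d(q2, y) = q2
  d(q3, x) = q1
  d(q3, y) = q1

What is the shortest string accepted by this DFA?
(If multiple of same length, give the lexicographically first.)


BFS by string length (lex-first path to each state shown):
  len 0: q0<-""
  len 1: q1<-"y", q2<-"x"
Found accept state at length 1.

"x"


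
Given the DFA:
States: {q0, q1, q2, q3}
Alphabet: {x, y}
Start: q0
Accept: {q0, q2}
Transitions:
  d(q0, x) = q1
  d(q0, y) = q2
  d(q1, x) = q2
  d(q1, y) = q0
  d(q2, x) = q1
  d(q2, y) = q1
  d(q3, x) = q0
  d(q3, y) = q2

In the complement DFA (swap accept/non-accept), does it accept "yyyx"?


Trace: q0 -> q2 -> q1 -> q0 -> q1
Final: q1
Original accept: {q0, q2}
Complement: q1 is not in original accept

Yes, complement accepts (original rejects)


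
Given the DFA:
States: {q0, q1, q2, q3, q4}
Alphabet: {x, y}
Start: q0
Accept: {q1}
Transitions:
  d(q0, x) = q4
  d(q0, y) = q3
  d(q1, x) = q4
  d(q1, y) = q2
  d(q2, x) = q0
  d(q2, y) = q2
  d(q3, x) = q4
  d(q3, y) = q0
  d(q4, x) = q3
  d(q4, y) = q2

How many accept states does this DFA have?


Accept states listed: {q1}
Counting: q1(1)

1


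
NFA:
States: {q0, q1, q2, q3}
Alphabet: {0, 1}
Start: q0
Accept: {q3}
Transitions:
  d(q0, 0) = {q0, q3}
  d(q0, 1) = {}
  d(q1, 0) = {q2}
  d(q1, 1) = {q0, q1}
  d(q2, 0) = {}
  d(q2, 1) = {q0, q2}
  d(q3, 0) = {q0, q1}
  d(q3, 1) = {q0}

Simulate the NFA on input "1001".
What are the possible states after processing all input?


Start: {q0}
  --1--> {}
  --0--> {}
  --0--> {}
  --1--> {}

{} (empty set, no valid transitions)


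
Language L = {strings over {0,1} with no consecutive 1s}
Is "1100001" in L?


'11' occurs at index 0

No, "1100001" is not in L


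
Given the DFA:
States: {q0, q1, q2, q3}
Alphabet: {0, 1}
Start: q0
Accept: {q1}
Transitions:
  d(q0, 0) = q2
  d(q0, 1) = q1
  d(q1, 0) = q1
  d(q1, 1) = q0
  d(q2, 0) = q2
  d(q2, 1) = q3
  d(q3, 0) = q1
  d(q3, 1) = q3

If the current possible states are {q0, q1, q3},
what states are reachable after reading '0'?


Apply transition on '0' from each current state:
  d(q0, 0) = q2
  d(q1, 0) = q1
  d(q3, 0) = q1

{q1, q2}


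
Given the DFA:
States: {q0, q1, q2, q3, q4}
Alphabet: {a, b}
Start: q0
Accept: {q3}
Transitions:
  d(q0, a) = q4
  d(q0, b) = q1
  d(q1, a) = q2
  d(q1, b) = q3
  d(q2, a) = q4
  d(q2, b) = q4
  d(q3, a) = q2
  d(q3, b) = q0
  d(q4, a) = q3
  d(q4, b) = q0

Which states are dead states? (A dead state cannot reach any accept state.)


Forward reachability from each state:
  q0 -> reaches accept state q3 (live)
  q1 -> reaches accept state q3 (live)
  q2 -> reaches accept state q3 (live)
  q3 -> reaches accept state q3 (live)
  q4 -> reaches accept state q3 (live)

None (all states can reach an accept state)


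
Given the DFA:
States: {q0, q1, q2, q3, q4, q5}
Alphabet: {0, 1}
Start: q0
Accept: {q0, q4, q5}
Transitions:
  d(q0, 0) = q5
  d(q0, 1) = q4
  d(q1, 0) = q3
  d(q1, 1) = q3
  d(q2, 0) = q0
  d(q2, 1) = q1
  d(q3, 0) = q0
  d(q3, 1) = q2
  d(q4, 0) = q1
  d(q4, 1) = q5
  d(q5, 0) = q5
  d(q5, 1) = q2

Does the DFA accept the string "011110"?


Trace: q0 -> q5 -> q2 -> q1 -> q3 -> q2 -> q0
Final state: q0
Accept states: {q0, q4, q5}

Yes, accepted (final state q0 is an accept state)


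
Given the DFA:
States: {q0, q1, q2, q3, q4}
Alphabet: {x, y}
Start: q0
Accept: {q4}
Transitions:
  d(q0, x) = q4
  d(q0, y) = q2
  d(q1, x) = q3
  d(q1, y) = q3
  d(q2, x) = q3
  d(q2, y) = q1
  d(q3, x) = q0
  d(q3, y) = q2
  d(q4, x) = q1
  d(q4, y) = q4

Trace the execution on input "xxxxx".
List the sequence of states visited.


Input: xxxxx
d(q0, x) = q4
d(q4, x) = q1
d(q1, x) = q3
d(q3, x) = q0
d(q0, x) = q4


q0 -> q4 -> q1 -> q3 -> q0 -> q4


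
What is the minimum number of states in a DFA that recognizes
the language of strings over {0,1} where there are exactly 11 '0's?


States: count = 0, 1, ..., 11 (that's 12 states), plus a dead state for count > 11.
Total: 12 + 1 = 13. Accept = count-11 state.

13


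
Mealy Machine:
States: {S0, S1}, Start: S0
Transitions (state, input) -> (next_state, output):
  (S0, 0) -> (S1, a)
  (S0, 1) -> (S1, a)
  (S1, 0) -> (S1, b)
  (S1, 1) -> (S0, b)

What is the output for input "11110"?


Step-by-step:
  (S0, 1) -> (S1, a)
  (S1, 1) -> (S0, b)
  (S0, 1) -> (S1, a)
  (S1, 1) -> (S0, b)
  (S0, 0) -> (S1, a)

"ababa"


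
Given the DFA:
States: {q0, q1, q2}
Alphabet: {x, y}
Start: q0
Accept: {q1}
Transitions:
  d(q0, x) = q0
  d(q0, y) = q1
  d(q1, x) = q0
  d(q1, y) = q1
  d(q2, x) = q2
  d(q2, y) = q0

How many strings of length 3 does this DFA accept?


Enumerating all length-3 strings:
  "xxx" -> q0 [reject]
  "xxy" -> q1 [accept]
  "xyx" -> q0 [reject]
  "xyy" -> q1 [accept]
  "yxx" -> q0 [reject]
  "yxy" -> q1 [accept]
  "yyx" -> q0 [reject]
  "yyy" -> q1 [accept]

4 out of 8


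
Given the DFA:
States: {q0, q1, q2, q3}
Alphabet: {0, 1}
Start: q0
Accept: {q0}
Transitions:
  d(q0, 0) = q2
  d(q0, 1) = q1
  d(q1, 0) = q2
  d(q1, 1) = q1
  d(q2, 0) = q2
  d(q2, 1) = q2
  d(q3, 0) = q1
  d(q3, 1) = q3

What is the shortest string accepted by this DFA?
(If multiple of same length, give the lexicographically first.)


BFS by string length (lex-first path to each state shown):
  len 0: q0<-""
Found accept state at length 0.

"" (empty string)


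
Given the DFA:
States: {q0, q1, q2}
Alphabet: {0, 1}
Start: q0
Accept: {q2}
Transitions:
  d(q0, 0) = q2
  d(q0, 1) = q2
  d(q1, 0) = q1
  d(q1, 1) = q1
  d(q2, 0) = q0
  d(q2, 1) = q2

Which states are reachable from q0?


BFS from q0:
  layer 0: {q0}
  layer 1: {q2}

{q0, q2}


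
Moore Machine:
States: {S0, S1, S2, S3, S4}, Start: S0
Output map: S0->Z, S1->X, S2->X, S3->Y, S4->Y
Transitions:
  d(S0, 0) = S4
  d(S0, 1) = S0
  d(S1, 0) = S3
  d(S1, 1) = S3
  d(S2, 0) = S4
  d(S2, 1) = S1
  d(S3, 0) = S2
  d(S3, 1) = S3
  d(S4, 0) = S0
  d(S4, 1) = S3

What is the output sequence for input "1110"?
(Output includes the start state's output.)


Start: S0 (output Z)
  --1--> S0 (output Z)
  --1--> S0 (output Z)
  --1--> S0 (output Z)
  --0--> S4 (output Y)

"ZZZZY"
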